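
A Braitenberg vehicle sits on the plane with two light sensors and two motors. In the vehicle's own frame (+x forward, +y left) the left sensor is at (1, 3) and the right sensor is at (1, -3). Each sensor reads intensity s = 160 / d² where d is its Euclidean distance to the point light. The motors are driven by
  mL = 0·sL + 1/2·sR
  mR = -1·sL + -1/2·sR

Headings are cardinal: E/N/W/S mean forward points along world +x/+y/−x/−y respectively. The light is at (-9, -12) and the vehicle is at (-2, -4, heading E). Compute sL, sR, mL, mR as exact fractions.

32/37 160/89 80/89 -5808/3293

left sensor world pos  = (-1, -1); dL² = 185
right sensor world pos = (-1, -7); dR² = 89
sL = 160/185 = 32/37
sR = 160/89 = 160/89
mL = 0·sL + 1/2·sR = 80/89
mR = -1·sL + -1/2·sR = -5808/3293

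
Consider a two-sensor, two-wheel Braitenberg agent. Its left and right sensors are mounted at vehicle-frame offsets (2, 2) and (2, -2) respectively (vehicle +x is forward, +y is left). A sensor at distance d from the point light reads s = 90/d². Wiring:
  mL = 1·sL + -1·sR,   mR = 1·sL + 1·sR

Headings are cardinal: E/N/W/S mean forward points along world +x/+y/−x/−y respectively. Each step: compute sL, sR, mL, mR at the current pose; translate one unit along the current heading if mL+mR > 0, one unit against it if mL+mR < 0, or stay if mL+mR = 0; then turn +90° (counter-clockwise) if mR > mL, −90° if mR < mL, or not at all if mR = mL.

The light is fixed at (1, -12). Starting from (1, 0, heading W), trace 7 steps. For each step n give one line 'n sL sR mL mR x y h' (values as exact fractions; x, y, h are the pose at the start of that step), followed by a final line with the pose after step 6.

0 45/52 9/20 27/65 171/130 1 0 W
1 90/101 90/109 720/11009 18900/11009 0 0 S
2 9/17 45/41 -396/697 1134/697 0 -1 E
3 90/173 90/173 0 180/173 1 -1 N
4 45/52 9/20 27/65 171/130 1 0 W
5 90/101 90/109 720/11009 18900/11009 0 0 S
6 9/17 45/41 -396/697 1134/697 0 -1 E
final 1 -1 N

n=0: pose=(1,0,W); sL=45/52, sR=9/20; mL=27/65, mR=171/130; mL+mR=45/26 → advance +1; mR−mL=9/10 → turn +1·90°
n=1: pose=(0,0,S); sL=90/101, sR=90/109; mL=720/11009, mR=18900/11009; mL+mR=180/101 → advance +1; mR−mL=180/109 → turn +1·90°
n=2: pose=(0,-1,E); sL=9/17, sR=45/41; mL=-396/697, mR=1134/697; mL+mR=18/17 → advance +1; mR−mL=90/41 → turn +1·90°
n=3: pose=(1,-1,N); sL=90/173, sR=90/173; mL=0, mR=180/173; mL+mR=180/173 → advance +1; mR−mL=180/173 → turn +1·90°
n=4: pose=(1,0,W); sL=45/52, sR=9/20; mL=27/65, mR=171/130; mL+mR=45/26 → advance +1; mR−mL=9/10 → turn +1·90°
n=5: pose=(0,0,S); sL=90/101, sR=90/109; mL=720/11009, mR=18900/11009; mL+mR=180/101 → advance +1; mR−mL=180/109 → turn +1·90°
n=6: pose=(0,-1,E); sL=9/17, sR=45/41; mL=-396/697, mR=1134/697; mL+mR=18/17 → advance +1; mR−mL=90/41 → turn +1·90°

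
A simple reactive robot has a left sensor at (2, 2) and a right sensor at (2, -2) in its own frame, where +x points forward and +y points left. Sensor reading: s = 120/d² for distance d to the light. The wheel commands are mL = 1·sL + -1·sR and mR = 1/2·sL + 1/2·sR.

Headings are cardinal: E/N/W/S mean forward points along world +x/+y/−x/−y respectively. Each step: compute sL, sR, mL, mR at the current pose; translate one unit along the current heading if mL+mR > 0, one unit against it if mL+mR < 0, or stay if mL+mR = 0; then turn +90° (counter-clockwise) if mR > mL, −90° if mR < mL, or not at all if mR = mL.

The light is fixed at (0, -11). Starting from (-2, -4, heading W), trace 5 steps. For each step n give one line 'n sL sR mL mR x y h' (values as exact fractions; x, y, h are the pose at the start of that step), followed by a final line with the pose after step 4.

n=0: pose=(-2,-4,W); sL=120/41, sR=120/97; mL=6720/3977, mR=8280/3977; mL+mR=15000/3977 → advance +1; mR−mL=1560/3977 → turn +1·90°
n=1: pose=(-3,-4,S); sL=60/13, sR=12/5; mL=144/65, mR=228/65; mL+mR=372/65 → advance +1; mR−mL=84/65 → turn +1·90°
n=2: pose=(-3,-5,E); sL=24/13, sR=120/17; mL=-1152/221, mR=984/221; mL+mR=-168/221 → advance -1; mR−mL=2136/221 → turn +1·90°
n=3: pose=(-4,-5,N); sL=6/5, sR=30/17; mL=-48/85, mR=126/85; mL+mR=78/85 → advance +1; mR−mL=174/85 → turn +1·90°
n=4: pose=(-4,-4,W); sL=120/61, sR=40/39; mL=2240/2379, mR=3560/2379; mL+mR=5800/2379 → advance +1; mR−mL=440/793 → turn +1·90°

0 120/41 120/97 6720/3977 8280/3977 -2 -4 W
1 60/13 12/5 144/65 228/65 -3 -4 S
2 24/13 120/17 -1152/221 984/221 -3 -5 E
3 6/5 30/17 -48/85 126/85 -4 -5 N
4 120/61 40/39 2240/2379 3560/2379 -4 -4 W
final -5 -4 S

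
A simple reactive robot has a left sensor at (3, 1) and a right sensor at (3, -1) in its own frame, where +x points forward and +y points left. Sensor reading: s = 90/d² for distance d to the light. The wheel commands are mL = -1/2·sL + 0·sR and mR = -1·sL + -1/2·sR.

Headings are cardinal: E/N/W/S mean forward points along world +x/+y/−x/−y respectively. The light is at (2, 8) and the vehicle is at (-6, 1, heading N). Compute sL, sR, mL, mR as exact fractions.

90/97 18/13 -45/97 -2043/1261

left sensor world pos  = (-7, 4); dL² = 97
right sensor world pos = (-5, 4); dR² = 65
sL = 90/97 = 90/97
sR = 90/65 = 18/13
mL = -1/2·sL + 0·sR = -45/97
mR = -1·sL + -1/2·sR = -2043/1261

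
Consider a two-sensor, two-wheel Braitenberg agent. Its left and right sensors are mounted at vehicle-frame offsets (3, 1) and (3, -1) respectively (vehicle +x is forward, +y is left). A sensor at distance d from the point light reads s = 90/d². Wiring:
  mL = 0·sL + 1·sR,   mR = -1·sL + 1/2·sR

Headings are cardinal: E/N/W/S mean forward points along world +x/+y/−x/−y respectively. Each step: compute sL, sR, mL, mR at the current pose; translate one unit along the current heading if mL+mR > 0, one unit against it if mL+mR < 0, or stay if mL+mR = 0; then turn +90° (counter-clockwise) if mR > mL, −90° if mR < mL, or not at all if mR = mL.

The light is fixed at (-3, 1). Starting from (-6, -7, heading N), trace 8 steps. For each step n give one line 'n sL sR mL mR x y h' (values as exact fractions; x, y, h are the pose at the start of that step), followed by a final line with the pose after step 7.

n=0: pose=(-6,-7,N); sL=90/41, sR=90/29; mL=90/29, mR=-765/1189; mL+mR=2925/1189 → advance +1; mR−mL=-4455/1189 → turn -1·90°
n=1: pose=(-6,-6,E); sL=5/2, sR=45/32; mL=45/32, mR=-115/64; mL+mR=-25/64 → advance -1; mR−mL=-205/64 → turn -1·90°
n=2: pose=(-7,-6,S); sL=90/109, sR=18/25; mL=18/25, mR=-1269/2725; mL+mR=693/2725 → advance +1; mR−mL=-3231/2725 → turn -1·90°
n=3: pose=(-7,-7,W); sL=9/13, sR=45/49; mL=45/49, mR=-297/1274; mL+mR=873/1274 → advance +1; mR−mL=-1467/1274 → turn -1·90°
n=4: pose=(-8,-7,N); sL=90/61, sR=90/41; mL=90/41, mR=-945/2501; mL+mR=4545/2501 → advance +1; mR−mL=-6435/2501 → turn -1·90°
n=5: pose=(-8,-6,E); sL=9/4, sR=45/34; mL=45/34, mR=-27/17; mL+mR=-9/34 → advance -1; mR−mL=-99/34 → turn -1·90°
n=6: pose=(-9,-6,S); sL=18/25, sR=90/149; mL=90/149, mR=-1557/3725; mL+mR=693/3725 → advance +1; mR−mL=-3807/3725 → turn -1·90°
n=7: pose=(-9,-7,W); sL=5/9, sR=9/13; mL=9/13, mR=-49/234; mL+mR=113/234 → advance +1; mR−mL=-211/234 → turn -1·90°

0 90/41 90/29 90/29 -765/1189 -6 -7 N
1 5/2 45/32 45/32 -115/64 -6 -6 E
2 90/109 18/25 18/25 -1269/2725 -7 -6 S
3 9/13 45/49 45/49 -297/1274 -7 -7 W
4 90/61 90/41 90/41 -945/2501 -8 -7 N
5 9/4 45/34 45/34 -27/17 -8 -6 E
6 18/25 90/149 90/149 -1557/3725 -9 -6 S
7 5/9 9/13 9/13 -49/234 -9 -7 W
final -10 -7 N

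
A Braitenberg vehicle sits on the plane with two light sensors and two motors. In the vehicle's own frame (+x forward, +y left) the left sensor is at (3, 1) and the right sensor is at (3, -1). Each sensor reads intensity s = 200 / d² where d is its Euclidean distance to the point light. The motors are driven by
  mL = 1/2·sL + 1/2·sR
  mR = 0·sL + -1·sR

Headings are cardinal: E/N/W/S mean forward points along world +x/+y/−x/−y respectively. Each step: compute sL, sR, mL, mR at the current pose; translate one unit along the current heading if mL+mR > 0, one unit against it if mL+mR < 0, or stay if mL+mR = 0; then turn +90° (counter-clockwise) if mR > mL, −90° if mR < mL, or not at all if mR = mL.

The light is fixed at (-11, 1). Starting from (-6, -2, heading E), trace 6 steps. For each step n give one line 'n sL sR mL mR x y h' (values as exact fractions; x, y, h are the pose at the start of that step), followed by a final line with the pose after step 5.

0 50/17 5/2 185/68 -5/2 -6 -2 E
1 40/17 200/61 2920/1037 -200/61 -5 -2 S
2 100/9 20 140/9 -20 -5 -1 W
3 200/37 40/13 2040/481 -40/13 -4 -1 N
4 2 25/13 51/26 -25/13 -4 0 E
5 200/97 40/13 3240/1261 -40/13 -3 0 S
final -3 1 W

n=0: pose=(-6,-2,E); sL=50/17, sR=5/2; mL=185/68, mR=-5/2; mL+mR=15/68 → advance +1; mR−mL=-355/68 → turn -1·90°
n=1: pose=(-5,-2,S); sL=40/17, sR=200/61; mL=2920/1037, mR=-200/61; mL+mR=-480/1037 → advance -1; mR−mL=-6320/1037 → turn -1·90°
n=2: pose=(-5,-1,W); sL=100/9, sR=20; mL=140/9, mR=-20; mL+mR=-40/9 → advance -1; mR−mL=-320/9 → turn -1·90°
n=3: pose=(-4,-1,N); sL=200/37, sR=40/13; mL=2040/481, mR=-40/13; mL+mR=560/481 → advance +1; mR−mL=-3520/481 → turn -1·90°
n=4: pose=(-4,0,E); sL=2, sR=25/13; mL=51/26, mR=-25/13; mL+mR=1/26 → advance +1; mR−mL=-101/26 → turn -1·90°
n=5: pose=(-3,0,S); sL=200/97, sR=40/13; mL=3240/1261, mR=-40/13; mL+mR=-640/1261 → advance -1; mR−mL=-7120/1261 → turn -1·90°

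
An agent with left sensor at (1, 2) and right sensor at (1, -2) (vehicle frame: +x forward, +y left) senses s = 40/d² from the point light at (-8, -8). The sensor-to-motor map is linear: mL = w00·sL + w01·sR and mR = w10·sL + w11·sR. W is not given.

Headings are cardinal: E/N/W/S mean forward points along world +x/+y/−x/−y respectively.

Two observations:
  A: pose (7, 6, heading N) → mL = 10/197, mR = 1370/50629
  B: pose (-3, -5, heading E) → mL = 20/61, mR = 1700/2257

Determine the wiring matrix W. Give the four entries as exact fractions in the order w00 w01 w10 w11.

obs A: pose=(7,6,N) → sL=20/197, sR=20/257, mL=10/197, mR=1370/50629
obs B: pose=(-3,-5,E) → sL=40/61, sR=40/37, mL=20/61, mR=1700/2257
sensor matrix S = [[20/197, 20/257], [40/61, 40/37]]; det S = 6710400/114269653
solve [mL_A; mL_B] = S·[w00; w01] and [mR_A; mR_B] = S·[w10; w11]:
  w00 = 1/2, w01 = 0, w10 = -1/2, w11 = 1

1/2 0 -1/2 1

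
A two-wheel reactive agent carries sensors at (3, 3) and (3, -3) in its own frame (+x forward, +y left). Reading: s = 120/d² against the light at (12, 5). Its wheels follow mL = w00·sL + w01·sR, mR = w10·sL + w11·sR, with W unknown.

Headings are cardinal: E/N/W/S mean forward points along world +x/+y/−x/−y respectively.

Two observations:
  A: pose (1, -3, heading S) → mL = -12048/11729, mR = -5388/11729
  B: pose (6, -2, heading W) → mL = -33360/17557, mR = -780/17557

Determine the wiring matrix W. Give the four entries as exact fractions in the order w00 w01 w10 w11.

obs A: pose=(1,-3,S) → sL=24/37, sR=120/317, mL=-12048/11729, mR=-5388/11729
obs B: pose=(6,-2,W) → sL=120/181, sR=120/97, mL=-33360/17557, mR=-780/17557
sensor matrix S = [[24/37, 120/317], [120/181, 120/97]]; det S = 113564160/205926053
solve [mL_A; mL_B] = S·[w00; w01] and [mR_A; mR_B] = S·[w10; w11]:
  w00 = -1, w01 = -1, w10 = -1, w11 = 1/2

-1 -1 -1 1/2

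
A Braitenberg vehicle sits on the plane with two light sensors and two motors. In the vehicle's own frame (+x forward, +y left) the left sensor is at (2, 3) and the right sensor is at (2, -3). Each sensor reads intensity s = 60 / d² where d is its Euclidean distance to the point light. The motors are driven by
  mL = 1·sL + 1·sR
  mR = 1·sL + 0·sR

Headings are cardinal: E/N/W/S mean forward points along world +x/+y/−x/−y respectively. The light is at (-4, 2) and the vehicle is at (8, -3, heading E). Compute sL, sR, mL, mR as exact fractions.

left sensor world pos  = (10, 0); dL² = 200
right sensor world pos = (10, -6); dR² = 260
sL = 60/200 = 3/10
sR = 60/260 = 3/13
mL = 1·sL + 1·sR = 69/130
mR = 1·sL + 0·sR = 3/10

3/10 3/13 69/130 3/10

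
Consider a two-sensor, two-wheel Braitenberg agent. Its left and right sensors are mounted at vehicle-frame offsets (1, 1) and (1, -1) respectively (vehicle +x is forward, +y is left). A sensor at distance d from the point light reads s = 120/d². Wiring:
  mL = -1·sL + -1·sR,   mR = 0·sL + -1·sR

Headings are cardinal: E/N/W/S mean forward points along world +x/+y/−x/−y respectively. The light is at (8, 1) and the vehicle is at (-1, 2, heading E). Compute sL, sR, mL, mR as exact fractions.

left sensor world pos  = (0, 3); dL² = 68
right sensor world pos = (0, 1); dR² = 64
sL = 120/68 = 30/17
sR = 120/64 = 15/8
mL = -1·sL + -1·sR = -495/136
mR = 0·sL + -1·sR = -15/8

30/17 15/8 -495/136 -15/8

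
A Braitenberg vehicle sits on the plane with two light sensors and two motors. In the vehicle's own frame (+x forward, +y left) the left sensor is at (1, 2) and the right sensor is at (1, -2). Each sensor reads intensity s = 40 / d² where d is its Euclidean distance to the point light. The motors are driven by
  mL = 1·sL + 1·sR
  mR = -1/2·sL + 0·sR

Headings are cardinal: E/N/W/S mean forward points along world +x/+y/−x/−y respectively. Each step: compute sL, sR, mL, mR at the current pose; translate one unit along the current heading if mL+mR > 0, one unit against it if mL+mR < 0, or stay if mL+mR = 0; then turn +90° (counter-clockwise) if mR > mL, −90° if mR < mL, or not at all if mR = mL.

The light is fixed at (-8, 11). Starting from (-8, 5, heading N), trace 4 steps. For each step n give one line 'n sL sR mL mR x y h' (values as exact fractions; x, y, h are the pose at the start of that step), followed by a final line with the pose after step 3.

n=0: pose=(-8,5,N); sL=40/29, sR=40/29; mL=80/29, mR=-20/29; mL+mR=60/29 → advance +1; mR−mL=-100/29 → turn -1·90°
n=1: pose=(-8,6,E); sL=4, sR=4/5; mL=24/5, mR=-2; mL+mR=14/5 → advance +1; mR−mL=-34/5 → turn -1·90°
n=2: pose=(-7,6,S); sL=8/9, sR=40/37; mL=656/333, mR=-4/9; mL+mR=508/333 → advance +1; mR−mL=-268/111 → turn -1·90°
n=3: pose=(-7,5,W); sL=5/8, sR=5/2; mL=25/8, mR=-5/16; mL+mR=45/16 → advance +1; mR−mL=-55/16 → turn -1·90°

0 40/29 40/29 80/29 -20/29 -8 5 N
1 4 4/5 24/5 -2 -8 6 E
2 8/9 40/37 656/333 -4/9 -7 6 S
3 5/8 5/2 25/8 -5/16 -7 5 W
final -8 5 N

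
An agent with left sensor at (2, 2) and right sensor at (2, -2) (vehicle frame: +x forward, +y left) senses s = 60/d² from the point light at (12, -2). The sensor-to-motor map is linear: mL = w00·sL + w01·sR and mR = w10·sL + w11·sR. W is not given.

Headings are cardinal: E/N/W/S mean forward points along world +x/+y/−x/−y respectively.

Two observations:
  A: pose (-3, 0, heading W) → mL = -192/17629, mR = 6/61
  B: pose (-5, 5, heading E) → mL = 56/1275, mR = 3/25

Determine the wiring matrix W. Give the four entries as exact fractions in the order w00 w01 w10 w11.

obs A: pose=(-3,0,W) → sL=60/289, sR=12/61, mL=-192/17629, mR=6/61
obs B: pose=(-5,5,E) → sL=10/51, sR=6/25, mL=56/1275, mR=3/25
sensor matrix S = [[60/289, 12/61], [10/51, 6/25]]; det S = 992/88145
solve [mL_A; mL_B] = S·[w00; w01] and [mR_A; mR_B] = S·[w10; w11]:
  w00 = -1, w01 = 1, w10 = 0, w11 = 1/2

-1 1 0 1/2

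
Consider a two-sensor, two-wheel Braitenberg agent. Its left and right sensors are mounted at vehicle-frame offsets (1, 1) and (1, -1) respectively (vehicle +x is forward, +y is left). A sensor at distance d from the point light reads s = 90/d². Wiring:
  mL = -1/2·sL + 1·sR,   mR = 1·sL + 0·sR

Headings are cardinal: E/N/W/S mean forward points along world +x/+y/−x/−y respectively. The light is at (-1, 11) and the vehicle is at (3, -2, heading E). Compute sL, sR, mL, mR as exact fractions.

left sensor world pos  = (4, -1); dL² = 169
right sensor world pos = (4, -3); dR² = 221
sL = 90/169 = 90/169
sR = 90/221 = 90/221
mL = -1/2·sL + 1·sR = 405/2873
mR = 1·sL + 0·sR = 90/169

90/169 90/221 405/2873 90/169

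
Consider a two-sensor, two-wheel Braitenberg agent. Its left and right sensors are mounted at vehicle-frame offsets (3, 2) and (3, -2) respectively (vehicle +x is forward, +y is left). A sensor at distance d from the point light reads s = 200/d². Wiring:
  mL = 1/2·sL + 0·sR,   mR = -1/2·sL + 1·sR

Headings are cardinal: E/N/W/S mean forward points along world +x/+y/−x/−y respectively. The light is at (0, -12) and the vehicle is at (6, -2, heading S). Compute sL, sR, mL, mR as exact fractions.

200/113 40/13 100/113 3220/1469

left sensor world pos  = (8, -5); dL² = 113
right sensor world pos = (4, -5); dR² = 65
sL = 200/113 = 200/113
sR = 200/65 = 40/13
mL = 1/2·sL + 0·sR = 100/113
mR = -1/2·sL + 1·sR = 3220/1469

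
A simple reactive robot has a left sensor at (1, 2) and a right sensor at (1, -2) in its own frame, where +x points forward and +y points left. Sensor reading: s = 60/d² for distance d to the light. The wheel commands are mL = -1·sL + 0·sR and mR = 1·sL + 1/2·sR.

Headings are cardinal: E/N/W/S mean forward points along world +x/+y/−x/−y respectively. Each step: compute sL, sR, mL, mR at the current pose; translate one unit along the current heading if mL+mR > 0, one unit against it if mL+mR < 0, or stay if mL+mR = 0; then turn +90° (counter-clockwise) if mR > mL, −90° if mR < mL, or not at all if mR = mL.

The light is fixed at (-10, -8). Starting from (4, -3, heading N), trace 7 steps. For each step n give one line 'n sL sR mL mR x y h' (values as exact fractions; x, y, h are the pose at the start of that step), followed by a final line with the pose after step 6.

0 1/3 15/73 -1/3 191/438 4 -3 N
1 12/37 60/233 -12/37 3906/8621 4 -2 W
2 6/25 30/73 -6/25 813/1825 3 -2 S
3 12/49 12/41 -12/49 786/2009 3 -3 E
4 1/3 15/73 -1/3 191/438 4 -3 N
5 12/37 60/233 -12/37 3906/8621 4 -2 W
6 6/25 30/73 -6/25 813/1825 3 -2 S
final 3 -3 E

n=0: pose=(4,-3,N); sL=1/3, sR=15/73; mL=-1/3, mR=191/438; mL+mR=15/146 → advance +1; mR−mL=337/438 → turn +1·90°
n=1: pose=(4,-2,W); sL=12/37, sR=60/233; mL=-12/37, mR=3906/8621; mL+mR=30/233 → advance +1; mR−mL=6702/8621 → turn +1·90°
n=2: pose=(3,-2,S); sL=6/25, sR=30/73; mL=-6/25, mR=813/1825; mL+mR=15/73 → advance +1; mR−mL=1251/1825 → turn +1·90°
n=3: pose=(3,-3,E); sL=12/49, sR=12/41; mL=-12/49, mR=786/2009; mL+mR=6/41 → advance +1; mR−mL=1278/2009 → turn +1·90°
n=4: pose=(4,-3,N); sL=1/3, sR=15/73; mL=-1/3, mR=191/438; mL+mR=15/146 → advance +1; mR−mL=337/438 → turn +1·90°
n=5: pose=(4,-2,W); sL=12/37, sR=60/233; mL=-12/37, mR=3906/8621; mL+mR=30/233 → advance +1; mR−mL=6702/8621 → turn +1·90°
n=6: pose=(3,-2,S); sL=6/25, sR=30/73; mL=-6/25, mR=813/1825; mL+mR=15/73 → advance +1; mR−mL=1251/1825 → turn +1·90°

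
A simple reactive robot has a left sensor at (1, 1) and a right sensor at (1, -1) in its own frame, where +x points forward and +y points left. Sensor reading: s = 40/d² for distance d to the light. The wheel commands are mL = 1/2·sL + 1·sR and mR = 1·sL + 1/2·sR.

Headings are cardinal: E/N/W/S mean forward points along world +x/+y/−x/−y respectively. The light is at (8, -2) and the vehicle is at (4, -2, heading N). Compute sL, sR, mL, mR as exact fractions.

20/13 4 62/13 46/13

left sensor world pos  = (3, -1); dL² = 26
right sensor world pos = (5, -1); dR² = 10
sL = 40/26 = 20/13
sR = 40/10 = 4
mL = 1/2·sL + 1·sR = 62/13
mR = 1·sL + 1/2·sR = 46/13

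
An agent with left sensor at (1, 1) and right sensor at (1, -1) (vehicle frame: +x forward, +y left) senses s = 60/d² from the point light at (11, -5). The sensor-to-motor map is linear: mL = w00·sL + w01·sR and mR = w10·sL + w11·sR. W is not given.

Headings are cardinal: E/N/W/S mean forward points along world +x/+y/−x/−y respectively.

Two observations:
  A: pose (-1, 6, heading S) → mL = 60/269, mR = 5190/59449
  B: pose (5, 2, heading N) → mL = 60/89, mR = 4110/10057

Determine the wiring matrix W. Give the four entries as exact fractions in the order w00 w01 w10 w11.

obs A: pose=(-1,6,S) → sL=60/221, sR=60/269, mL=60/269, mR=5190/59449
obs B: pose=(5,2,N) → sL=60/113, sR=60/89, mL=60/89, mR=4110/10057
sensor matrix S = [[60/221, 60/269], [60/113, 60/89]]; det S = 38620800/597878593
solve [mL_A; mL_B] = S·[w00; w01] and [mR_A; mR_B] = S·[w10; w11]:
  w00 = 0, w01 = 1, w10 = -1/2, w11 = 1

0 1 -1/2 1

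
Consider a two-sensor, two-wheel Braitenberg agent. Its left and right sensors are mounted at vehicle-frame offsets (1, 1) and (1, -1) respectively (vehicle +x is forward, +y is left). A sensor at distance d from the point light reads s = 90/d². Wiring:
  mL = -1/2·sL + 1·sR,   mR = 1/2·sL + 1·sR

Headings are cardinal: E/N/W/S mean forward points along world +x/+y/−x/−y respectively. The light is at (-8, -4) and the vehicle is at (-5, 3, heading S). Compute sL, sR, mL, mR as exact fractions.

45/26 9/4 18/13 81/26

left sensor world pos  = (-4, 2); dL² = 52
right sensor world pos = (-6, 2); dR² = 40
sL = 90/52 = 45/26
sR = 90/40 = 9/4
mL = -1/2·sL + 1·sR = 18/13
mR = 1/2·sL + 1·sR = 81/26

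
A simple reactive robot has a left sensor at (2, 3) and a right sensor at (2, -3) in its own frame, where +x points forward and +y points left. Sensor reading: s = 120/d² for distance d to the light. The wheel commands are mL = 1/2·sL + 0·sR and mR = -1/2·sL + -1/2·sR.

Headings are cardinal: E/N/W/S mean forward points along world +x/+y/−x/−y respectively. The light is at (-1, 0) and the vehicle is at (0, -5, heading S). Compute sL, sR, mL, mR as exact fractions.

left sensor world pos  = (3, -7); dL² = 65
right sensor world pos = (-3, -7); dR² = 53
sL = 120/65 = 24/13
sR = 120/53 = 120/53
mL = 1/2·sL + 0·sR = 12/13
mR = -1/2·sL + -1/2·sR = -1416/689

24/13 120/53 12/13 -1416/689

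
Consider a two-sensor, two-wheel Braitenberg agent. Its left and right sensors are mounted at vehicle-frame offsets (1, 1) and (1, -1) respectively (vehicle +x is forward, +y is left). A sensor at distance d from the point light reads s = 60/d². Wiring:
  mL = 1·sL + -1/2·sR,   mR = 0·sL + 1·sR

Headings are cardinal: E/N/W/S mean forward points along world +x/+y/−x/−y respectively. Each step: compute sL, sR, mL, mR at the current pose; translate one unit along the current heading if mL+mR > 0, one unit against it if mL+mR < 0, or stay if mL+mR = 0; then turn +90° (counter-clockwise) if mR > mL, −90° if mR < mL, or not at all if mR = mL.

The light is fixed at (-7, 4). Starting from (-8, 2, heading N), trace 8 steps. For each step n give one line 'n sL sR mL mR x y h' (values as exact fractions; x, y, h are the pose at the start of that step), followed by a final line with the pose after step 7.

n=0: pose=(-8,2,N); sL=12, sR=60; mL=-18, mR=60; mL+mR=42 → advance +1; mR−mL=78 → turn +1·90°
n=1: pose=(-8,3,W); sL=15/2, sR=15; mL=0, mR=15; mL+mR=15 → advance +1; mR−mL=15 → turn +1·90°
n=2: pose=(-9,3,S); sL=12, sR=60/13; mL=126/13, mR=60/13; mL+mR=186/13 → advance +1; mR−mL=-66/13 → turn -1·90°
n=3: pose=(-9,2,W); sL=10/3, sR=6; mL=1/3, mR=6; mL+mR=19/3 → advance +1; mR−mL=17/3 → turn +1·90°
n=4: pose=(-10,2,S); sL=60/13, sR=12/5; mL=222/65, mR=12/5; mL+mR=378/65 → advance +1; mR−mL=-66/65 → turn -1·90°
n=5: pose=(-10,1,W); sL=15/8, sR=3; mL=3/8, mR=3; mL+mR=27/8 → advance +1; mR−mL=21/8 → turn +1·90°
n=6: pose=(-11,1,S); sL=12/5, sR=60/41; mL=342/205, mR=60/41; mL+mR=642/205 → advance +1; mR−mL=-42/205 → turn -1·90°
n=7: pose=(-11,0,W); sL=6/5, sR=30/17; mL=27/85, mR=30/17; mL+mR=177/85 → advance +1; mR−mL=123/85 → turn +1·90°

0 12 60 -18 60 -8 2 N
1 15/2 15 0 15 -8 3 W
2 12 60/13 126/13 60/13 -9 3 S
3 10/3 6 1/3 6 -9 2 W
4 60/13 12/5 222/65 12/5 -10 2 S
5 15/8 3 3/8 3 -10 1 W
6 12/5 60/41 342/205 60/41 -11 1 S
7 6/5 30/17 27/85 30/17 -11 0 W
final -12 0 S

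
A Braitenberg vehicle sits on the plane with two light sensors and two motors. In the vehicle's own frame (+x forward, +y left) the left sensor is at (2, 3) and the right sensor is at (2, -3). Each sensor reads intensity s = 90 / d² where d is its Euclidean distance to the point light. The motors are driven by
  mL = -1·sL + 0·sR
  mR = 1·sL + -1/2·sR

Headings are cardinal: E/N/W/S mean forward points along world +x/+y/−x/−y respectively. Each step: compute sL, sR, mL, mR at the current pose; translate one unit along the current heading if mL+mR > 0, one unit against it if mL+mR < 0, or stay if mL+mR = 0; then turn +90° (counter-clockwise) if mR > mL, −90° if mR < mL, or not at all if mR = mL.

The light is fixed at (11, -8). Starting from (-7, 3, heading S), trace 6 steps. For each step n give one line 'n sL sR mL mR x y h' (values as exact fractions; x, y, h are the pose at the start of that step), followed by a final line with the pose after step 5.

0 5/17 5/29 -5/17 205/986 -7 3 S
1 90/481 90/337 -90/481 8685/162097 -7 4 E
2 9/68 45/226 -9/68 63/1921 -8 4 N
3 18/101 90/637 -18/101 6921/64337 -8 3 W
4 5/17 5/29 -5/17 205/986 -7 3 S
5 90/481 90/337 -90/481 8685/162097 -7 4 E
final -8 4 N

n=0: pose=(-7,3,S); sL=5/17, sR=5/29; mL=-5/17, mR=205/986; mL+mR=-5/58 → advance -1; mR−mL=495/986 → turn +1·90°
n=1: pose=(-7,4,E); sL=90/481, sR=90/337; mL=-90/481, mR=8685/162097; mL+mR=-45/337 → advance -1; mR−mL=39015/162097 → turn +1·90°
n=2: pose=(-8,4,N); sL=9/68, sR=45/226; mL=-9/68, mR=63/1921; mL+mR=-45/452 → advance -1; mR−mL=1269/7684 → turn +1·90°
n=3: pose=(-8,3,W); sL=18/101, sR=90/637; mL=-18/101, mR=6921/64337; mL+mR=-45/637 → advance -1; mR−mL=18387/64337 → turn +1·90°
n=4: pose=(-7,3,S); sL=5/17, sR=5/29; mL=-5/17, mR=205/986; mL+mR=-5/58 → advance -1; mR−mL=495/986 → turn +1·90°
n=5: pose=(-7,4,E); sL=90/481, sR=90/337; mL=-90/481, mR=8685/162097; mL+mR=-45/337 → advance -1; mR−mL=39015/162097 → turn +1·90°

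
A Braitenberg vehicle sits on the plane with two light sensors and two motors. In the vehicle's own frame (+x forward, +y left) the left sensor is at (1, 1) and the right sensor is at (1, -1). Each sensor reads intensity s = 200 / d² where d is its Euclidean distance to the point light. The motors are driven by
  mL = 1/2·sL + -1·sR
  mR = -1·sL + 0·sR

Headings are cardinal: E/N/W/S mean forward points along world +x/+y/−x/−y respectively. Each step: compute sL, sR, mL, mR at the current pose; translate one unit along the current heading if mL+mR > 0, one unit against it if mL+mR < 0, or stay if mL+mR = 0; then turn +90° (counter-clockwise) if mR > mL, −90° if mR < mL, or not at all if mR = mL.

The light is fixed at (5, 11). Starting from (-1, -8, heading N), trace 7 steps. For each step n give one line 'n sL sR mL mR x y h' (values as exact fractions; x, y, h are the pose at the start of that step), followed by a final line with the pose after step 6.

0 200/373 200/349 -39700/130177 -200/373 -1 -8 N
1 100/193 100/233 -7650/44969 -100/193 -1 -9 E
2 200/477 40/101 -8980/48177 -200/477 -2 -9 S
3 25/58 50/97 -3375/11252 -25/58 -2 -8 W
4 200/373 200/349 -39700/130177 -200/373 -1 -8 N
5 100/193 100/233 -7650/44969 -100/193 -1 -9 E
6 200/477 40/101 -8980/48177 -200/477 -2 -9 S
final -2 -8 W

n=0: pose=(-1,-8,N); sL=200/373, sR=200/349; mL=-39700/130177, mR=-200/373; mL+mR=-109500/130177 → advance -1; mR−mL=-30100/130177 → turn -1·90°
n=1: pose=(-1,-9,E); sL=100/193, sR=100/233; mL=-7650/44969, mR=-100/193; mL+mR=-30950/44969 → advance -1; mR−mL=-15650/44969 → turn -1·90°
n=2: pose=(-2,-9,S); sL=200/477, sR=40/101; mL=-8980/48177, mR=-200/477; mL+mR=-29180/48177 → advance -1; mR−mL=-3740/16059 → turn -1·90°
n=3: pose=(-2,-8,W); sL=25/58, sR=50/97; mL=-3375/11252, mR=-25/58; mL+mR=-8225/11252 → advance -1; mR−mL=-1475/11252 → turn -1·90°
n=4: pose=(-1,-8,N); sL=200/373, sR=200/349; mL=-39700/130177, mR=-200/373; mL+mR=-109500/130177 → advance -1; mR−mL=-30100/130177 → turn -1·90°
n=5: pose=(-1,-9,E); sL=100/193, sR=100/233; mL=-7650/44969, mR=-100/193; mL+mR=-30950/44969 → advance -1; mR−mL=-15650/44969 → turn -1·90°
n=6: pose=(-2,-9,S); sL=200/477, sR=40/101; mL=-8980/48177, mR=-200/477; mL+mR=-29180/48177 → advance -1; mR−mL=-3740/16059 → turn -1·90°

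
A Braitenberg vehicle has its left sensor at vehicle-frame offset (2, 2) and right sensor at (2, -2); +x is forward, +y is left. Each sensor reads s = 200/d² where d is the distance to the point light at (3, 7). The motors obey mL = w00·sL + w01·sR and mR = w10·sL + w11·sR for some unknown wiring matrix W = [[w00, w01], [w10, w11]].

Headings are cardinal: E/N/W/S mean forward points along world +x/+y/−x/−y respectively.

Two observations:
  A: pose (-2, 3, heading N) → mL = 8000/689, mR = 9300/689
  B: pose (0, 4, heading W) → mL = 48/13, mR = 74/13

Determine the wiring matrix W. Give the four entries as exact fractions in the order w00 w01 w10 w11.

obs A: pose=(-2,3,N) → sL=200/53, sR=200/13, mL=8000/689, mR=9300/689
obs B: pose=(0,4,W) → sL=4, sR=100/13, mL=48/13, mR=74/13
sensor matrix S = [[200/53, 200/13], [4, 100/13]]; det S = -22400/689
solve [mL_A; mL_B] = S·[w00; w01] and [mR_A; mR_B] = S·[w10; w11]:
  w00 = -1, w01 = 1, w10 = -1/2, w11 = 1

-1 1 -1/2 1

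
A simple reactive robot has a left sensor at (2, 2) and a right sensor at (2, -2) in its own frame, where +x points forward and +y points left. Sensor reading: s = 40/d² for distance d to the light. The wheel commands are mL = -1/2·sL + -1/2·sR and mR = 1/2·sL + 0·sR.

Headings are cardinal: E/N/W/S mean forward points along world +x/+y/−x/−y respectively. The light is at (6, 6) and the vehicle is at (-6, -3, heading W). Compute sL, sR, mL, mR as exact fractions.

40/317 8/49 -2248/15533 20/317

left sensor world pos  = (-8, -5); dL² = 317
right sensor world pos = (-8, -1); dR² = 245
sL = 40/317 = 40/317
sR = 40/245 = 8/49
mL = -1/2·sL + -1/2·sR = -2248/15533
mR = 1/2·sL + 0·sR = 20/317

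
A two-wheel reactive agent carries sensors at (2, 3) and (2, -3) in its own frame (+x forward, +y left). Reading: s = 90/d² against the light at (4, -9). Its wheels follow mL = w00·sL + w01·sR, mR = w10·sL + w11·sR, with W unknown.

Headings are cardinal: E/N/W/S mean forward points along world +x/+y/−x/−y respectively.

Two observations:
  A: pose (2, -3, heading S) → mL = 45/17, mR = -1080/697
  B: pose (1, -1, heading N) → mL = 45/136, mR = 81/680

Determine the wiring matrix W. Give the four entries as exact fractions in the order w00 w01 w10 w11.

obs A: pose=(2,-3,S) → sL=90/17, sR=90/41, mL=45/17, mR=-1080/697
obs B: pose=(1,-1,N) → sL=45/68, sR=9/10, mL=45/136, mR=81/680
sensor matrix S = [[90/17, 90/41], [45/68, 9/10]]; det S = 4617/1394
solve [mL_A; mL_B] = S·[w00; w01] and [mR_A; mR_B] = S·[w10; w11]:
  w00 = 1/2, w01 = 0, w10 = -1/2, w11 = 1/2

1/2 0 -1/2 1/2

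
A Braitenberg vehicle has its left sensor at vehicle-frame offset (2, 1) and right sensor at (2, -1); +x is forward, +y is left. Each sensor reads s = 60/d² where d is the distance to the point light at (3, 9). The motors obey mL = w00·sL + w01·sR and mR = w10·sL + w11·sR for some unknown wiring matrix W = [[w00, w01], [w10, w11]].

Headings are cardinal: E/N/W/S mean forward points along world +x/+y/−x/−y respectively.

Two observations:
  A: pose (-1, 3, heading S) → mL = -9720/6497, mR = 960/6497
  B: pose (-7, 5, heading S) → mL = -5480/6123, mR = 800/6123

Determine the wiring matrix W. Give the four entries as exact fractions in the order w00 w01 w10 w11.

obs A: pose=(-1,3,S) → sL=60/73, sR=60/89, mL=-9720/6497, mR=960/6497
obs B: pose=(-7,5,S) → sL=20/39, sR=60/157, mL=-5480/6123, mR=800/6123
sensor matrix S = [[60/73, 60/89], [20/39, 60/157]]; det S = -419200/13260377
solve [mL_A; mL_B] = S·[w00; w01] and [mR_A; mR_B] = S·[w10; w11]:
  w00 = -1, w01 = -1, w10 = 1, w11 = -1

-1 -1 1 -1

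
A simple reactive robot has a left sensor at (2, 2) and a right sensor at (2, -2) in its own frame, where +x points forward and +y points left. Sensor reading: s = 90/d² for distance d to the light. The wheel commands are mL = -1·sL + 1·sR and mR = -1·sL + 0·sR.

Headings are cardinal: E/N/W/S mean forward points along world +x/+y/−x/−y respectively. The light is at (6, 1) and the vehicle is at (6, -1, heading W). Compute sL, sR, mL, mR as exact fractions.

left sensor world pos  = (4, -3); dL² = 20
right sensor world pos = (4, 1); dR² = 4
sL = 90/20 = 9/2
sR = 90/4 = 45/2
mL = -1·sL + 1·sR = 18
mR = -1·sL + 0·sR = -9/2

9/2 45/2 18 -9/2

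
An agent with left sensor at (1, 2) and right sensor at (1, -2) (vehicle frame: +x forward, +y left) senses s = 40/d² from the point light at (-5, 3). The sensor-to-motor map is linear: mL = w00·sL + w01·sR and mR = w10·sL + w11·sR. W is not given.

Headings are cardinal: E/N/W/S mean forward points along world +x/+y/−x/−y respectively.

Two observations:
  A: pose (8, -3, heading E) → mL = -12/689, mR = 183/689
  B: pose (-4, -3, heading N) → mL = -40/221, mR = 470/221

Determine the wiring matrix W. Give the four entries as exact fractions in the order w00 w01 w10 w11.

obs A: pose=(8,-3,E) → sL=10/53, sR=2/13, mL=-12/689, mR=183/689
obs B: pose=(-4,-3,N) → sL=20/13, sR=20/17, mL=-40/221, mR=470/221
sensor matrix S = [[10/53, 2/13], [20/13, 20/17]]; det S = -2240/152269
solve [mL_A; mL_B] = S·[w00; w01] and [mR_A; mR_B] = S·[w10; w11]:
  w00 = -1/2, w01 = 1/2, w10 = 1, w11 = 1/2

-1/2 1/2 1 1/2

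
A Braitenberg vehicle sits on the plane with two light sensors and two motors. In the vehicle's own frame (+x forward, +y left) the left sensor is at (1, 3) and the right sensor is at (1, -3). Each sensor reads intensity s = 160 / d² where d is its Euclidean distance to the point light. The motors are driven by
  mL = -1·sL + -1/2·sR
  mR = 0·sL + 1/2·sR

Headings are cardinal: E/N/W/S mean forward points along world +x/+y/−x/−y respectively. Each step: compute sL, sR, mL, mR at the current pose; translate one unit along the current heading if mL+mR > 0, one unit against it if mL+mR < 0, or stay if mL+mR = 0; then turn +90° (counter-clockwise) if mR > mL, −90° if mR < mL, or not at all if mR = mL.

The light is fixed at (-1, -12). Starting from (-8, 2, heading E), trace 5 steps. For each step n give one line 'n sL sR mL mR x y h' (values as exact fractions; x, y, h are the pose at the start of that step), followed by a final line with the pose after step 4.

0 32/65 160/157 -10224/10205 80/157 -8 2 E
1 80/173 16/25 -3384/4325 8/25 -9 2 N
2 160/181 160/337 -68400/60997 80/337 -9 1 W
3 1 40/61 -81/61 20/61 -8 1 S
4 32/65 160/157 -10224/10205 80/157 -8 2 E
final -9 2 N

n=0: pose=(-8,2,E); sL=32/65, sR=160/157; mL=-10224/10205, mR=80/157; mL+mR=-32/65 → advance -1; mR−mL=15424/10205 → turn +1·90°
n=1: pose=(-9,2,N); sL=80/173, sR=16/25; mL=-3384/4325, mR=8/25; mL+mR=-80/173 → advance -1; mR−mL=4768/4325 → turn +1·90°
n=2: pose=(-9,1,W); sL=160/181, sR=160/337; mL=-68400/60997, mR=80/337; mL+mR=-160/181 → advance -1; mR−mL=82880/60997 → turn +1·90°
n=3: pose=(-8,1,S); sL=1, sR=40/61; mL=-81/61, mR=20/61; mL+mR=-1 → advance -1; mR−mL=101/61 → turn +1·90°
n=4: pose=(-8,2,E); sL=32/65, sR=160/157; mL=-10224/10205, mR=80/157; mL+mR=-32/65 → advance -1; mR−mL=15424/10205 → turn +1·90°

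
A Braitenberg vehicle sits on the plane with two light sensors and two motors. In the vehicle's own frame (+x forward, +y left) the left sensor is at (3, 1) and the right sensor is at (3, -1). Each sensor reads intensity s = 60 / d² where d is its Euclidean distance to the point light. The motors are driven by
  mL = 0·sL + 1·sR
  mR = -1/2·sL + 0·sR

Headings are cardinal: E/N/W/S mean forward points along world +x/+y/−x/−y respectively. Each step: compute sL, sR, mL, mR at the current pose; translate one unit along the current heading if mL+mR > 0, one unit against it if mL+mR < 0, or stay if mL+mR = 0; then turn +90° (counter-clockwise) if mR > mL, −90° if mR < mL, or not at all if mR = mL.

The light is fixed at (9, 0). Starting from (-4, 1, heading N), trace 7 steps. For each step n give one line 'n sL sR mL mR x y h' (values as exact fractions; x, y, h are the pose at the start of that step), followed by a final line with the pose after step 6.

0 15/53 3/8 3/8 -15/106 -4 1 N
1 60/109 60/101 60/101 -30/109 -4 2 E
2 30/61 6/17 6/17 -15/61 -3 2 S
3 4/15 60/229 60/229 -2/15 -3 1 W
4 15/53 3/8 3/8 -15/106 -4 1 N
5 60/109 60/101 60/101 -30/109 -4 2 E
6 30/61 6/17 6/17 -15/61 -3 2 S
final -3 1 W

n=0: pose=(-4,1,N); sL=15/53, sR=3/8; mL=3/8, mR=-15/106; mL+mR=99/424 → advance +1; mR−mL=-219/424 → turn -1·90°
n=1: pose=(-4,2,E); sL=60/109, sR=60/101; mL=60/101, mR=-30/109; mL+mR=3510/11009 → advance +1; mR−mL=-9570/11009 → turn -1·90°
n=2: pose=(-3,2,S); sL=30/61, sR=6/17; mL=6/17, mR=-15/61; mL+mR=111/1037 → advance +1; mR−mL=-621/1037 → turn -1·90°
n=3: pose=(-3,1,W); sL=4/15, sR=60/229; mL=60/229, mR=-2/15; mL+mR=442/3435 → advance +1; mR−mL=-1358/3435 → turn -1·90°
n=4: pose=(-4,1,N); sL=15/53, sR=3/8; mL=3/8, mR=-15/106; mL+mR=99/424 → advance +1; mR−mL=-219/424 → turn -1·90°
n=5: pose=(-4,2,E); sL=60/109, sR=60/101; mL=60/101, mR=-30/109; mL+mR=3510/11009 → advance +1; mR−mL=-9570/11009 → turn -1·90°
n=6: pose=(-3,2,S); sL=30/61, sR=6/17; mL=6/17, mR=-15/61; mL+mR=111/1037 → advance +1; mR−mL=-621/1037 → turn -1·90°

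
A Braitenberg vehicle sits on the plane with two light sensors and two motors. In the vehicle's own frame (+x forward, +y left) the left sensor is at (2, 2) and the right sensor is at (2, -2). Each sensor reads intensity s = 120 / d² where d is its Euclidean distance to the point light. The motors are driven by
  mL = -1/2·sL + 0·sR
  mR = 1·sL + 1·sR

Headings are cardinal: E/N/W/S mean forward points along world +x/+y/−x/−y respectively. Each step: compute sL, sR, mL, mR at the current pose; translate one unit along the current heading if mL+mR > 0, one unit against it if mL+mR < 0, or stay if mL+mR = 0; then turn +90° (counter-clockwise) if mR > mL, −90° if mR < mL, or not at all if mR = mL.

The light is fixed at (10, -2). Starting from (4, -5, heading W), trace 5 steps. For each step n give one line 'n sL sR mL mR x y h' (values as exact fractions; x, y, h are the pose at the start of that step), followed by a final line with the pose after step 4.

n=0: pose=(4,-5,W); sL=120/89, sR=24/13; mL=-60/89, mR=3696/1157; mL+mR=2916/1157 → advance +1; mR−mL=4476/1157 → turn +1·90°
n=1: pose=(3,-5,S); sL=12/5, sR=60/53; mL=-6/5, mR=936/265; mL+mR=618/265 → advance +1; mR−mL=1254/265 → turn +1·90°
n=2: pose=(3,-6,E); sL=120/29, sR=120/61; mL=-60/29, mR=10800/1769; mL+mR=7140/1769 → advance +1; mR−mL=14460/1769 → turn +1·90°
n=3: pose=(4,-6,N); sL=30/17, sR=6; mL=-15/17, mR=132/17; mL+mR=117/17 → advance +1; mR−mL=147/17 → turn +1·90°
n=4: pose=(4,-5,W); sL=120/89, sR=24/13; mL=-60/89, mR=3696/1157; mL+mR=2916/1157 → advance +1; mR−mL=4476/1157 → turn +1·90°

0 120/89 24/13 -60/89 3696/1157 4 -5 W
1 12/5 60/53 -6/5 936/265 3 -5 S
2 120/29 120/61 -60/29 10800/1769 3 -6 E
3 30/17 6 -15/17 132/17 4 -6 N
4 120/89 24/13 -60/89 3696/1157 4 -5 W
final 3 -5 S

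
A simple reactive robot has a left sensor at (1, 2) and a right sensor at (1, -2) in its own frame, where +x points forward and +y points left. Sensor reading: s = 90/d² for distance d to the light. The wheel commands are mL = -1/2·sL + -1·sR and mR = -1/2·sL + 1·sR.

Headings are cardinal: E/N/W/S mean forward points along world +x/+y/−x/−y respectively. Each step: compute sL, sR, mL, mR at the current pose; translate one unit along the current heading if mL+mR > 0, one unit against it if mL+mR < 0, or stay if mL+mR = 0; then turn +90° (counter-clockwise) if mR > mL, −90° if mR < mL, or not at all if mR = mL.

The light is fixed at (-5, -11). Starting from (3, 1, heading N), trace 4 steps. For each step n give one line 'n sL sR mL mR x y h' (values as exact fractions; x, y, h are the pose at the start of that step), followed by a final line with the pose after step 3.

0 18/41 90/269 -6111/11029 1269/11029 3 1 N
1 9/13 45/109 -2151/2834 189/2834 3 0 W
2 90/221 90/149 -26595/32929 13185/32929 4 0 S
3 45/148 9/20 -891/1480 441/1480 4 1 E
final 3 1 N

n=0: pose=(3,1,N); sL=18/41, sR=90/269; mL=-6111/11029, mR=1269/11029; mL+mR=-18/41 → advance -1; mR−mL=180/269 → turn +1·90°
n=1: pose=(3,0,W); sL=9/13, sR=45/109; mL=-2151/2834, mR=189/2834; mL+mR=-9/13 → advance -1; mR−mL=90/109 → turn +1·90°
n=2: pose=(4,0,S); sL=90/221, sR=90/149; mL=-26595/32929, mR=13185/32929; mL+mR=-90/221 → advance -1; mR−mL=180/149 → turn +1·90°
n=3: pose=(4,1,E); sL=45/148, sR=9/20; mL=-891/1480, mR=441/1480; mL+mR=-45/148 → advance -1; mR−mL=9/10 → turn +1·90°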